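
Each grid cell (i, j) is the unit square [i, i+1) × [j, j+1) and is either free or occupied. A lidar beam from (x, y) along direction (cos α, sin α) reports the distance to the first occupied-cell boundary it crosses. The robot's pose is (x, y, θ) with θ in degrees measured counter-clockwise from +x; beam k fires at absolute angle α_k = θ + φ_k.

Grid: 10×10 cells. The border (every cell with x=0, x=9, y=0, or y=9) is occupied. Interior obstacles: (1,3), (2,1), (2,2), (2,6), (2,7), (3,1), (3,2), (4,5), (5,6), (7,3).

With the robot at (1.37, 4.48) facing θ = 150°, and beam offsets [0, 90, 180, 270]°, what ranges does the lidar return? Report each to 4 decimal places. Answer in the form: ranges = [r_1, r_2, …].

ranges = [0.4272, 0.5543, 2.9600, 1.7551]

beam 1: φ=0°, α=150°
  direction (-0.8660, 0.5000); cell (1,4); t to first gridline: x 0.4272, y 1.0400 (then +1.1547 / +2.0000)
    (0,4) via x @ 0.4272  # hit
  → r_1 = 0.4272
beam 2: φ=90°, α=240°
  direction (-0.5000, -0.8660); cell (1,4); t to first gridline: x 0.7400, y 0.5543 (then +2.0000 / +1.1547)
    (1,3) via y @ 0.5543  # hit
  → r_2 = 0.5543
beam 3: φ=180°, α=330°
  direction (0.8660, -0.5000); cell (1,4); t to first gridline: x 0.7275, y 0.9600 (then +1.1547 / +2.0000)
    (2,4) via x @ 0.7275
    (2,3) via y @ 0.9600
    (3,3) via x @ 1.8822
    (3,2) via y @ 2.9600  # hit
  → r_3 = 2.9600
beam 4: φ=270°, α=60°
  direction (0.5000, 0.8660); cell (1,4); t to first gridline: x 1.2600, y 0.6004 (then +2.0000 / +1.1547)
    (1,5) via y @ 0.6004
    (2,5) via x @ 1.2600
    (2,6) via y @ 1.7551  # hit
  → r_4 = 1.7551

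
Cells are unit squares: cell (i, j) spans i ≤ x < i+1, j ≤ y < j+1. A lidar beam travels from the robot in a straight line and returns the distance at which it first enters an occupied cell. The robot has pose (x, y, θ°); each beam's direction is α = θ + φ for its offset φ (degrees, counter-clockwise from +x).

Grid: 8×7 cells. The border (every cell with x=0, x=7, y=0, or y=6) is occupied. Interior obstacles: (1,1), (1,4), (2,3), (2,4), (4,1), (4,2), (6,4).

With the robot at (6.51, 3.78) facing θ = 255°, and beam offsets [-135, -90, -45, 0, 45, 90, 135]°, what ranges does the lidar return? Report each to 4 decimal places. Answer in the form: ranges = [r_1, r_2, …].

ranges = [0.2540, 3.6338, 1.7436, 2.8781, 0.9800, 0.5073, 0.4400]

beam 1: φ=-135°, α=120°
  dir = (cos 120°, sin 120°) = (-0.5000, 0.8660); from cell (6,3)
  next x-line at t=1.0200, next y-line at t=0.2540; Δt_x=2.0000, Δt_y=1.1547
    y: enter (6,4) at t=0.2540 ← occupied
  → r_1 = 0.2540
beam 2: φ=-90°, α=165°
  dir = (cos 165°, sin 165°) = (-0.9659, 0.2588); from cell (6,3)
  next x-line at t=0.5280, next y-line at t=0.8500; Δt_x=1.0353, Δt_y=3.8637
    x: enter (5,3) at t=0.5280
    y: enter (5,4) at t=0.8500
    x: enter (4,4) at t=1.5633
    x: enter (3,4) at t=2.5985
    x: enter (2,4) at t=3.6338 ← occupied
  → r_2 = 3.6338
beam 3: φ=-45°, α=210°
  dir = (cos 210°, sin 210°) = (-0.8660, -0.5000); from cell (6,3)
  next x-line at t=0.5889, next y-line at t=1.5600; Δt_x=1.1547, Δt_y=2.0000
    x: enter (5,3) at t=0.5889
    y: enter (5,2) at t=1.5600
    x: enter (4,2) at t=1.7436 ← occupied
  → r_3 = 1.7436
beam 4: φ=0°, α=255°
  dir = (cos 255°, sin 255°) = (-0.2588, -0.9659); from cell (6,3)
  next x-line at t=1.9705, next y-line at t=0.8075; Δt_x=3.8637, Δt_y=1.0353
    y: enter (6,2) at t=0.8075
    y: enter (6,1) at t=1.8428
    x: enter (5,1) at t=1.9705
    y: enter (5,0) at t=2.8781 ← occupied
  → r_4 = 2.8781
beam 5: φ=45°, α=300°
  dir = (cos 300°, sin 300°) = (0.5000, -0.8660); from cell (6,3)
  next x-line at t=0.9800, next y-line at t=0.9007; Δt_x=2.0000, Δt_y=1.1547
    y: enter (6,2) at t=0.9007
    x: enter (7,2) at t=0.9800 ← occupied
  → r_5 = 0.9800
beam 6: φ=90°, α=345°
  dir = (cos 345°, sin 345°) = (0.9659, -0.2588); from cell (6,3)
  next x-line at t=0.5073, next y-line at t=3.0137; Δt_x=1.0353, Δt_y=3.8637
    x: enter (7,3) at t=0.5073 ← occupied
  → r_6 = 0.5073
beam 7: φ=135°, α=30°
  dir = (cos 30°, sin 30°) = (0.8660, 0.5000); from cell (6,3)
  next x-line at t=0.5658, next y-line at t=0.4400; Δt_x=1.1547, Δt_y=2.0000
    y: enter (6,4) at t=0.4400 ← occupied
  → r_7 = 0.4400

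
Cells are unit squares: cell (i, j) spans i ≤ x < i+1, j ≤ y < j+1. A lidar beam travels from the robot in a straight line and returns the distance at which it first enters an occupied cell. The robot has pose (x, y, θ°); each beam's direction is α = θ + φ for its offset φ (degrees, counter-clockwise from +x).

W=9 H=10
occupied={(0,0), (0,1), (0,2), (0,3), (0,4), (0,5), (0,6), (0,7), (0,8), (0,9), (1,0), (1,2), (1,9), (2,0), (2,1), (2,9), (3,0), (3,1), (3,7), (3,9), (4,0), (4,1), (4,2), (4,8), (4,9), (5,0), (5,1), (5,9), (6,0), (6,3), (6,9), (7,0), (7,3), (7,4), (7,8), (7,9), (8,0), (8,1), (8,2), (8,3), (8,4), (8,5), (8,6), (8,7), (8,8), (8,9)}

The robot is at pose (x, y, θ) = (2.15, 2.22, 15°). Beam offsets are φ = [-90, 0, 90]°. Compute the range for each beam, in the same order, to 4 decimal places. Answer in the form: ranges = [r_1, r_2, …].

ranges = [0.2278, 1.9153, 0.5796]

beam 1: φ=-90°, α=285°
  dir = (cos 285°, sin 285°) = (0.2588, -0.9659); from cell (2,2)
  next x-line at t=3.2841, next y-line at t=0.2278; Δt_x=3.8637, Δt_y=1.0353
    y: enter (2,1) at t=0.2278 ← occupied
  → r_1 = 0.2278
beam 2: φ=0°, α=15°
  dir = (cos 15°, sin 15°) = (0.9659, 0.2588); from cell (2,2)
  next x-line at t=0.8800, next y-line at t=3.0137; Δt_x=1.0353, Δt_y=3.8637
    x: enter (3,2) at t=0.8800
    x: enter (4,2) at t=1.9153 ← occupied
  → r_2 = 1.9153
beam 3: φ=90°, α=105°
  dir = (cos 105°, sin 105°) = (-0.2588, 0.9659); from cell (2,2)
  next x-line at t=0.5796, next y-line at t=0.8075; Δt_x=3.8637, Δt_y=1.0353
    x: enter (1,2) at t=0.5796 ← occupied
  → r_3 = 0.5796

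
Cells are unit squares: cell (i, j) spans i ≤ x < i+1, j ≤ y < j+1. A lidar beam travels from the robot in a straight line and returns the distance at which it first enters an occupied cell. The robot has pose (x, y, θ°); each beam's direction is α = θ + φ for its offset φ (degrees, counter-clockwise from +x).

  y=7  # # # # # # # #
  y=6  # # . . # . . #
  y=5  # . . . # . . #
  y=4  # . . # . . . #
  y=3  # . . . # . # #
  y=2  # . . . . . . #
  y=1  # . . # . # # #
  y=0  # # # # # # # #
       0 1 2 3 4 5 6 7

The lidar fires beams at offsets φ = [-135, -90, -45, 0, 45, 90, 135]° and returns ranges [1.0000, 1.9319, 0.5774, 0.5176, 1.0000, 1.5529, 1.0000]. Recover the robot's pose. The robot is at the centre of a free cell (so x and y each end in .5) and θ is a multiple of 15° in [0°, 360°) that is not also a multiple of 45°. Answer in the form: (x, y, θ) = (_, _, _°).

Enumerate (i+0.5, j+0.5, θ) over the 27 free cells and 16 admissible headings. For each, cast all 7 beams and compare to the given ranges.
  (5.5, 5.5, 75°): beam 1 = 1.7321 ≠ 1.0000 ✗
  (1.5, 3.5, 345°): beam 1 = 0.5774 ≠ 1.0000 ✗
  (3.5, 6.5, 240°): beam 1 = 0.5176 ≠ 1.0000 ✗
  …
  (5.5, 2.5, 285°): r_1=1.0000, r_2=1.9319, r_3=0.5774, r_4=0.5176, r_5=1.0000, r_6=1.5529, r_7=1.0000 — all match ✓
No second candidate reproduces the full scan.

(x, y, θ) = (5.5, 2.5, 285°)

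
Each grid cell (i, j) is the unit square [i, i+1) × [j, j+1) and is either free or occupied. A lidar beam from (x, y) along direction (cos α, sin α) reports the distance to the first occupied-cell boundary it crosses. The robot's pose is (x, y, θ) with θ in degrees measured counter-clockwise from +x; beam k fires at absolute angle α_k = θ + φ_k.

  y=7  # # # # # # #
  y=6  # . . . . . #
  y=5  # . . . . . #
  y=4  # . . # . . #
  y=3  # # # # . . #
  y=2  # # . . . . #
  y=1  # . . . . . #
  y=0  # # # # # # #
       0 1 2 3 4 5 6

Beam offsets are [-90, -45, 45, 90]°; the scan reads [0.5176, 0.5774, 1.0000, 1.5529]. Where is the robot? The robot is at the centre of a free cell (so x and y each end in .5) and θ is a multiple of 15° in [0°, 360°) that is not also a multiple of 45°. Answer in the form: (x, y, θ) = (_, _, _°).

Candidates: 25 free-cell centres × 16 headings = 400 poses. Raycast each; keep the one whose scan matches to 4 dp.
  (2.5, 1.5, 285°): beam 1 = 1.5529 ≠ 0.5176 ✗
  (4.5, 5.5, 105°): beam 1 = 1.5529 ≠ 0.5176 ✗
  (4.5, 5.5, 300°): beam 1 = 1.0000 ≠ 0.5176 ✗
  …
  (1.5, 4.5, 285°): r_1=0.5176, r_2=0.5774, r_3=1.0000, r_4=1.5529 — all match ✓
No second candidate reproduces the full scan.

(x, y, θ) = (1.5, 4.5, 285°)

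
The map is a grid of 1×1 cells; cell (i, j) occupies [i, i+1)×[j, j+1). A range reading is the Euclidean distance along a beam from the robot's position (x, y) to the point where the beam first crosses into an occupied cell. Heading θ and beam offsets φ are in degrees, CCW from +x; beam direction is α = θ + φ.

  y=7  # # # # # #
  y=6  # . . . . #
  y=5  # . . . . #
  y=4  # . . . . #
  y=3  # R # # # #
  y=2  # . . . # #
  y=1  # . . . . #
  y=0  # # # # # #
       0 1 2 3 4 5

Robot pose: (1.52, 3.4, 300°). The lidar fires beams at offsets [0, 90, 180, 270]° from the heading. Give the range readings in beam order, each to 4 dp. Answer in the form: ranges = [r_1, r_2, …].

beam 1: φ=0°, α=300°
  dir = (cos 300°, sin 300°) = (0.5000, -0.8660); from cell (1,3)
  next x-line at t=0.9600, next y-line at t=0.4619; Δt_x=2.0000, Δt_y=1.1547
    y: enter (1,2) at t=0.4619
    x: enter (2,2) at t=0.9600
    y: enter (2,1) at t=1.6166
    y: enter (2,0) at t=2.7713 ← occupied
  → r_1 = 2.7713
beam 2: φ=90°, α=30°
  dir = (cos 30°, sin 30°) = (0.8660, 0.5000); from cell (1,3)
  next x-line at t=0.5543, next y-line at t=1.2000; Δt_x=1.1547, Δt_y=2.0000
    x: enter (2,3) at t=0.5543 ← occupied
  → r_2 = 0.5543
beam 3: φ=180°, α=120°
  dir = (cos 120°, sin 120°) = (-0.5000, 0.8660); from cell (1,3)
  next x-line at t=1.0400, next y-line at t=0.6928; Δt_x=2.0000, Δt_y=1.1547
    y: enter (1,4) at t=0.6928
    x: enter (0,4) at t=1.0400 ← occupied
  → r_3 = 1.0400
beam 4: φ=270°, α=210°
  dir = (cos 210°, sin 210°) = (-0.8660, -0.5000); from cell (1,3)
  next x-line at t=0.6004, next y-line at t=0.8000; Δt_x=1.1547, Δt_y=2.0000
    x: enter (0,3) at t=0.6004 ← occupied
  → r_4 = 0.6004

ranges = [2.7713, 0.5543, 1.0400, 0.6004]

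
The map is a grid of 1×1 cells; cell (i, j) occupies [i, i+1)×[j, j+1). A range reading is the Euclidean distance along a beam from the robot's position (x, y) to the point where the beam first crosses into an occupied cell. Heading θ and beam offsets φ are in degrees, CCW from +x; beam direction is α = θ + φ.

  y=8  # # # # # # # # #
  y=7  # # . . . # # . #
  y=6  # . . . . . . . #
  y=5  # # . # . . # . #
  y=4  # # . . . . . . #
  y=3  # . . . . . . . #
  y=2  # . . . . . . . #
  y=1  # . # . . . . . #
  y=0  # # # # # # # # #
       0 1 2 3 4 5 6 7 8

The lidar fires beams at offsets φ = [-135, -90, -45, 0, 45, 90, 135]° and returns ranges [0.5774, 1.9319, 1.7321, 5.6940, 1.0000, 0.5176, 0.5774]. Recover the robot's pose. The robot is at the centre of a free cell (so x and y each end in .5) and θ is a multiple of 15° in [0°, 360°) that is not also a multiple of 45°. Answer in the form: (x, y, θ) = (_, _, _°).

The pose lattice has 41·16 = 656 candidates. Test each by forward raycasting.
  (3.5, 6.5, 60°): beam 1 = 0.5176 ≠ 0.5774 ✗
  (3.5, 4.5, 240°): beam 1 = 0.5176 ≠ 0.5774 ✗
  (3.5, 4.5, 120°): beam 1 = 4.6587 ≠ 0.5774 ✗
  …
  (2.5, 7.5, 345°): r_1=0.5774, r_2=1.9319, r_3=1.7321, r_4=5.6940, r_5=1.0000, r_6=0.5176, r_7=0.5774 — all match ✓
Only this pose fits every beam.

(x, y, θ) = (2.5, 7.5, 345°)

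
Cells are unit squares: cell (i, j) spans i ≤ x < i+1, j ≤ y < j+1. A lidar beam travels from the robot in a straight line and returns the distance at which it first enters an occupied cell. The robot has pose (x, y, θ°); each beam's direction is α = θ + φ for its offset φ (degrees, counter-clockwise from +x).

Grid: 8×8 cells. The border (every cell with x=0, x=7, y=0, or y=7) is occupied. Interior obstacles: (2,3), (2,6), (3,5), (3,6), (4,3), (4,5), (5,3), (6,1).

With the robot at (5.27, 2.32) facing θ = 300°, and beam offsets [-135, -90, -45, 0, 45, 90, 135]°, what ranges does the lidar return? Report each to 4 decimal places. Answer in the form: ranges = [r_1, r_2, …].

ranges = [2.6273, 2.6400, 1.3666, 1.4600, 1.2364, 1.9976, 0.7040]

beam 1: φ=-135°, α=165°
  dir = (cos 165°, sin 165°) = (-0.9659, 0.2588); from cell (5,2)
  next x-line at t=0.2795, next y-line at t=2.6273; Δt_x=1.0353, Δt_y=3.8637
    x: enter (4,2) at t=0.2795
    x: enter (3,2) at t=1.3148
    x: enter (2,2) at t=2.3501
    y: enter (2,3) at t=2.6273 ← occupied
  → r_1 = 2.6273
beam 2: φ=-90°, α=210°
  dir = (cos 210°, sin 210°) = (-0.8660, -0.5000); from cell (5,2)
  next x-line at t=0.3118, next y-line at t=0.6400; Δt_x=1.1547, Δt_y=2.0000
    x: enter (4,2) at t=0.3118
    y: enter (4,1) at t=0.6400
    x: enter (3,1) at t=1.4665
    x: enter (2,1) at t=2.6212
    y: enter (2,0) at t=2.6400 ← occupied
  → r_2 = 2.6400
beam 3: φ=-45°, α=255°
  dir = (cos 255°, sin 255°) = (-0.2588, -0.9659); from cell (5,2)
  next x-line at t=1.0432, next y-line at t=0.3313; Δt_x=3.8637, Δt_y=1.0353
    y: enter (5,1) at t=0.3313
    x: enter (4,1) at t=1.0432
    y: enter (4,0) at t=1.3666 ← occupied
  → r_3 = 1.3666
beam 4: φ=0°, α=300°
  dir = (cos 300°, sin 300°) = (0.5000, -0.8660); from cell (5,2)
  next x-line at t=1.4600, next y-line at t=0.3695; Δt_x=2.0000, Δt_y=1.1547
    y: enter (5,1) at t=0.3695
    x: enter (6,1) at t=1.4600 ← occupied
  → r_4 = 1.4600
beam 5: φ=45°, α=345°
  dir = (cos 345°, sin 345°) = (0.9659, -0.2588); from cell (5,2)
  next x-line at t=0.7558, next y-line at t=1.2364; Δt_x=1.0353, Δt_y=3.8637
    x: enter (6,2) at t=0.7558
    y: enter (6,1) at t=1.2364 ← occupied
  → r_5 = 1.2364
beam 6: φ=90°, α=30°
  dir = (cos 30°, sin 30°) = (0.8660, 0.5000); from cell (5,2)
  next x-line at t=0.8429, next y-line at t=1.3600; Δt_x=1.1547, Δt_y=2.0000
    x: enter (6,2) at t=0.8429
    y: enter (6,3) at t=1.3600
    x: enter (7,3) at t=1.9976 ← occupied
  → r_6 = 1.9976
beam 7: φ=135°, α=75°
  dir = (cos 75°, sin 75°) = (0.2588, 0.9659); from cell (5,2)
  next x-line at t=2.8205, next y-line at t=0.7040; Δt_x=3.8637, Δt_y=1.0353
    y: enter (5,3) at t=0.7040 ← occupied
  → r_7 = 0.7040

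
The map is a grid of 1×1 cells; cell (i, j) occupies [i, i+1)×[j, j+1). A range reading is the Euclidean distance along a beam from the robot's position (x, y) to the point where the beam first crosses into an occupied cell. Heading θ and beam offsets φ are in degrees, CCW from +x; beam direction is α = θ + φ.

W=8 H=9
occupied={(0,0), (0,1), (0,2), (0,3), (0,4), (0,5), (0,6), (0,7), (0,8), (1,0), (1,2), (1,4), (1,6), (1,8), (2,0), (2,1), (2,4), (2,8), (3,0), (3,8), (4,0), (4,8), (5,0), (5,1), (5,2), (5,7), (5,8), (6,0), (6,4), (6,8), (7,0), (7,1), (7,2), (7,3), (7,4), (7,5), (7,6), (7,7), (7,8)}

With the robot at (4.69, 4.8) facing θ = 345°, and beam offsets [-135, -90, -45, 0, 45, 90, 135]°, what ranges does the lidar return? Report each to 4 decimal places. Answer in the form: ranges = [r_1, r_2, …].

ranges = [3.6000, 3.9340, 2.0785, 1.3562, 2.6674, 2.2776, 3.6950]

beam 1: φ=-135°, α=210°
  cosα=-0.8660 sinα=-0.5000 | (4,4) | tMaxX 0.7967 tMaxY 1.6000 | tΔX 1.1547 tΔY 2.0000
    t=0.7967 [x] (3,4)
    t=1.6000 [y] (3,3)
    t=1.9514 [x] (2,3)
    t=3.1061 [x] (1,3)
    t=3.6000 [y] (1,2) — stop
  → r_1 = 3.6000
beam 2: φ=-90°, α=255°
  cosα=-0.2588 sinα=-0.9659 | (4,4) | tMaxX 2.6660 tMaxY 0.8282 | tΔX 3.8637 tΔY 1.0353
    t=0.8282 [y] (4,3)
    t=1.8635 [y] (4,2)
    t=2.6660 [x] (3,2)
    t=2.8988 [y] (3,1)
    t=3.9340 [y] (3,0) — stop
  → r_2 = 3.9340
beam 3: φ=-45°, α=300°
  cosα=0.5000 sinα=-0.8660 | (4,4) | tMaxX 0.6200 tMaxY 0.9238 | tΔX 2.0000 tΔY 1.1547
    t=0.6200 [x] (5,4)
    t=0.9238 [y] (5,3)
    t=2.0785 [y] (5,2) — stop
  → r_3 = 2.0785
beam 4: φ=0°, α=345°
  cosα=0.9659 sinα=-0.2588 | (4,4) | tMaxX 0.3209 tMaxY 3.0910 | tΔX 1.0353 tΔY 3.8637
    t=0.3209 [x] (5,4)
    t=1.3562 [x] (6,4) — stop
  → r_4 = 1.3562
beam 5: φ=45°, α=30°
  cosα=0.8660 sinα=0.5000 | (4,4) | tMaxX 0.3580 tMaxY 0.4000 | tΔX 1.1547 tΔY 2.0000
    t=0.3580 [x] (5,4)
    t=0.4000 [y] (5,5)
    t=1.5127 [x] (6,5)
    t=2.4000 [y] (6,6)
    t=2.6674 [x] (7,6) — stop
  → r_5 = 2.6674
beam 6: φ=90°, α=75°
  cosα=0.2588 sinα=0.9659 | (4,4) | tMaxX 1.1977 tMaxY 0.2071 | tΔX 3.8637 tΔY 1.0353
    t=0.2071 [y] (4,5)
    t=1.1977 [x] (5,5)
    t=1.2423 [y] (5,6)
    t=2.2776 [y] (5,7) — stop
  → r_6 = 2.2776
beam 7: φ=135°, α=120°
  cosα=-0.5000 sinα=0.8660 | (4,4) | tMaxX 1.3800 tMaxY 0.2309 | tΔX 2.0000 tΔY 1.1547
    t=0.2309 [y] (4,5)
    t=1.3800 [x] (3,5)
    t=1.3856 [y] (3,6)
    t=2.5403 [y] (3,7)
    t=3.3800 [x] (2,7)
    t=3.6950 [y] (2,8) — stop
  → r_7 = 3.6950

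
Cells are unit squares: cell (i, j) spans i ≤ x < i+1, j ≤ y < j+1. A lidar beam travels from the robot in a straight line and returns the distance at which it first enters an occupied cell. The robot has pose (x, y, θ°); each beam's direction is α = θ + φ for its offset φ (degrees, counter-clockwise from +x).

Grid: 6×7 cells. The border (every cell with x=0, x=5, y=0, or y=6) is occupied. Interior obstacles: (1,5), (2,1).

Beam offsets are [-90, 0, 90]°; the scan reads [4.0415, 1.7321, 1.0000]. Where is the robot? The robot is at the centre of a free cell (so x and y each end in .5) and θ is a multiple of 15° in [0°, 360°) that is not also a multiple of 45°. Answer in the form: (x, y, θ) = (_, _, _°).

The pose lattice has 18·16 = 288 candidates. Test each by forward raycasting.
  (3.5, 3.5, 30°): beam 1 = 2.8868 ≠ 4.0415 ✗
  (1.5, 2.5, 120°): beam 2 = 1.0000 ≠ 1.7321 ✗
  (2.5, 5.5, 195°): beam 1 = 0.5176 ≠ 4.0415 ✗
  …
  (4.5, 2.5, 210°): r_1=4.0415, r_2=1.7321, r_3=1.0000 — all match ✓
No second candidate reproduces the full scan.

(x, y, θ) = (4.5, 2.5, 210°)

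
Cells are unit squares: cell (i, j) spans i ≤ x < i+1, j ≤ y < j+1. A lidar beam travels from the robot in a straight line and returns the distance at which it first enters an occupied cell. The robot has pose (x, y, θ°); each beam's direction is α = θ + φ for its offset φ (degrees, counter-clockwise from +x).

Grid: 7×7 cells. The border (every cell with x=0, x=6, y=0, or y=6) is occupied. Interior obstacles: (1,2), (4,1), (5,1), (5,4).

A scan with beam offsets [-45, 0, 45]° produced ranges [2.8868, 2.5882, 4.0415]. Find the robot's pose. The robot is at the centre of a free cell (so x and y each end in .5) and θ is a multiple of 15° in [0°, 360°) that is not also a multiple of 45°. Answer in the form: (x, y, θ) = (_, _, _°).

(x, y, θ) = (3.5, 4.5, 195°)

Enumerate (i+0.5, j+0.5, θ) over the 21 free cells and 16 admissible headings. For each, cast all 3 beams and compare to the given ranges.
  (1.5, 5.5, 60°): beam 1 = 1.9319 ≠ 2.8868 ✗
  (2.5, 2.5, 165°): beam 1 = 3.0000 ≠ 2.8868 ✗
  (3.5, 5.5, 30°): beam 1 = 1.9319 ≠ 2.8868 ✗
  (5.5, 3.5, 255°): beam 1 = 5.0000 ≠ 2.8868 ✗
  (3.5, 5.5, 210°): beam 1 = 1.9319 ≠ 2.8868 ✗
  …
  (3.5, 4.5, 195°): r_1=2.8868, r_2=2.5882, r_3=4.0415 — all match ✓
Only this pose fits every beam.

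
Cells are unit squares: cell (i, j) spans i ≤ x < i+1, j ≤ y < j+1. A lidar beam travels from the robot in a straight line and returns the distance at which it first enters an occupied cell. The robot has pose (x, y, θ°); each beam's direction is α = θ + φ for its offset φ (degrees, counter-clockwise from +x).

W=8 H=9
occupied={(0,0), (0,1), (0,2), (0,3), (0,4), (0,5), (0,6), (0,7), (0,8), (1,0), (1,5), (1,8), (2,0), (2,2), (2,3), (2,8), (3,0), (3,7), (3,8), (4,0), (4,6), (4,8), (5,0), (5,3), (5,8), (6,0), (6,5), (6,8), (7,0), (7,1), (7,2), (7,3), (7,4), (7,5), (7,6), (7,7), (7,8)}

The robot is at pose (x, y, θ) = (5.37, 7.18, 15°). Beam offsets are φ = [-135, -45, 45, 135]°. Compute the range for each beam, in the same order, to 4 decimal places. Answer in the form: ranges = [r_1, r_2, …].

beam 1: φ=-135°, α=240°
  d=(-0.5000,-0.8660)  start (5,7)  tX=0.7400 tY=0.2078  stride 1/|dx|=2.0000 1/|dy|=1.1547
    cross y-line → (5,6), t=0.2078
    cross x-line → (4,6), t=0.7400 (wall)
  → r_1 = 0.7400
beam 2: φ=-45°, α=330°
  d=(0.8660,-0.5000)  start (5,7)  tX=0.7275 tY=0.3600  stride 1/|dx|=1.1547 1/|dy|=2.0000
    cross y-line → (5,6), t=0.3600
    cross x-line → (6,6), t=0.7275
    cross x-line → (7,6), t=1.8822 (wall)
  → r_2 = 1.8822
beam 3: φ=45°, α=60°
  d=(0.5000,0.8660)  start (5,7)  tX=1.2600 tY=0.9469  stride 1/|dx|=2.0000 1/|dy|=1.1547
    cross y-line → (5,8), t=0.9469 (wall)
  → r_3 = 0.9469
beam 4: φ=135°, α=150°
  d=(-0.8660,0.5000)  start (5,7)  tX=0.4272 tY=1.6400  stride 1/|dx|=1.1547 1/|dy|=2.0000
    cross x-line → (4,7), t=0.4272
    cross x-line → (3,7), t=1.5819 (wall)
  → r_4 = 1.5819

ranges = [0.7400, 1.8822, 0.9469, 1.5819]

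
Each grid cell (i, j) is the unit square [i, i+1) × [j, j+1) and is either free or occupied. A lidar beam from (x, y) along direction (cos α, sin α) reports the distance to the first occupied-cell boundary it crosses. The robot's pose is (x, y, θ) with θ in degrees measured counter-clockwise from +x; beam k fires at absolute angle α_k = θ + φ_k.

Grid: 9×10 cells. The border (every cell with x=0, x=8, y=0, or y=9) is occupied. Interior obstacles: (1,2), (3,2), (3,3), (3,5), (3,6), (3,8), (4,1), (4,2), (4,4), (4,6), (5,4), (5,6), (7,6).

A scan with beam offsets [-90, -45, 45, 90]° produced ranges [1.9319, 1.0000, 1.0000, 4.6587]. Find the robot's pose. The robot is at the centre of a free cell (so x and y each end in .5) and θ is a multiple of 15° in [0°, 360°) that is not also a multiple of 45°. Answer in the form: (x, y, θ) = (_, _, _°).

(x, y, θ) = (2.5, 4.5, 15°)

Enumerate (i+0.5, j+0.5, θ) over the 43 free cells and 16 admissible headings. For each, cast all 4 beams and compare to the given ranges.
  (5.5, 1.5, 150°): beam 1 = 5.0000 ≠ 1.9319 ✗
  (6.5, 7.5, 15°): beam 1 = 5.7956 ≠ 1.9319 ✗
  (5.5, 8.5, 120°): beam 1 = 1.0000 ≠ 1.9319 ✗
  (7.5, 4.5, 195°): beam 1 = 1.5529 ≠ 1.9319 ✗
  …
  (2.5, 4.5, 15°): r_1=1.9319, r_2=1.0000, r_3=1.0000, r_4=4.6587 — all match ✓
Unique over the lattice → pose = (2.5, 4.5, 15°).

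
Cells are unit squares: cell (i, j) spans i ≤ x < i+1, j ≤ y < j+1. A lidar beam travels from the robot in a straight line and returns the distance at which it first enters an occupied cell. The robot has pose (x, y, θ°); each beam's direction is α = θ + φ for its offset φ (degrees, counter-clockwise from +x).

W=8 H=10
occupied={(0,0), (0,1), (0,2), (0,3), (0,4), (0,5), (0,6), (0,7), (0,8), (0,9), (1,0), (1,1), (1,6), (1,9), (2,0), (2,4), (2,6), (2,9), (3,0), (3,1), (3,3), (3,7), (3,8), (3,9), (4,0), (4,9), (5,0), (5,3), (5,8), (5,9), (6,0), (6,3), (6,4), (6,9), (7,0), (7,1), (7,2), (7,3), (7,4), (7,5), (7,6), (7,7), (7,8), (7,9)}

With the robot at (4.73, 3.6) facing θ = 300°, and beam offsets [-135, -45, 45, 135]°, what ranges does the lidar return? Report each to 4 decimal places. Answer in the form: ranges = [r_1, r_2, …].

ranges = [0.7558, 2.6917, 0.2795, 4.5552]

beam 1: φ=-135°, α=165°
  cosα=-0.9659 sinα=0.2588 | (4,3) | tMaxX 0.7558 tMaxY 1.5455 | tΔX 1.0353 tΔY 3.8637
    t=0.7558 [x] (3,3) — stop
  → r_1 = 0.7558
beam 2: φ=-45°, α=255°
  cosα=-0.2588 sinα=-0.9659 | (4,3) | tMaxX 2.8205 tMaxY 0.6212 | tΔX 3.8637 tΔY 1.0353
    t=0.6212 [y] (4,2)
    t=1.6564 [y] (4,1)
    t=2.6917 [y] (4,0) — stop
  → r_2 = 2.6917
beam 3: φ=45°, α=345°
  cosα=0.9659 sinα=-0.2588 | (4,3) | tMaxX 0.2795 tMaxY 2.3182 | tΔX 1.0353 tΔY 3.8637
    t=0.2795 [x] (5,3) — stop
  → r_3 = 0.2795
beam 4: φ=135°, α=75°
  cosα=0.2588 sinα=0.9659 | (4,3) | tMaxX 1.0432 tMaxY 0.4141 | tΔX 3.8637 tΔY 1.0353
    t=0.4141 [y] (4,4)
    t=1.0432 [x] (5,4)
    t=1.4494 [y] (5,5)
    t=2.4847 [y] (5,6)
    t=3.5199 [y] (5,7)
    t=4.5552 [y] (5,8) — stop
  → r_4 = 4.5552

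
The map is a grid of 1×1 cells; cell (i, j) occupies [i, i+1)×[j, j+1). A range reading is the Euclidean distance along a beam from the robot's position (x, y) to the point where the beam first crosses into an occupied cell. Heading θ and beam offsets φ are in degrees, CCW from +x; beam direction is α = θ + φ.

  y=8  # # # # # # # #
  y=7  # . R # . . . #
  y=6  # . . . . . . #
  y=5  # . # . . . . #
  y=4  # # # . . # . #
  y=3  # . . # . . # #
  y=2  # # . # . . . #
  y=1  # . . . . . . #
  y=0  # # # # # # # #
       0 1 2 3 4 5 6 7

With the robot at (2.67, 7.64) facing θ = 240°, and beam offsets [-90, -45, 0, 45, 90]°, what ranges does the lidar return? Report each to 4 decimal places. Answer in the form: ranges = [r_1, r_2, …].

ranges = [0.7200, 1.7289, 3.0484, 3.7684, 0.3811]

beam 1: φ=-90°, α=150°
  dir = (cos 150°, sin 150°) = (-0.8660, 0.5000); from cell (2,7)
  next x-line at t=0.7736, next y-line at t=0.7200; Δt_x=1.1547, Δt_y=2.0000
    y: enter (2,8) at t=0.7200 ← occupied
  → r_1 = 0.7200
beam 2: φ=-45°, α=195°
  dir = (cos 195°, sin 195°) = (-0.9659, -0.2588); from cell (2,7)
  next x-line at t=0.6936, next y-line at t=2.4728; Δt_x=1.0353, Δt_y=3.8637
    x: enter (1,7) at t=0.6936
    x: enter (0,7) at t=1.7289 ← occupied
  → r_2 = 1.7289
beam 3: φ=0°, α=240°
  dir = (cos 240°, sin 240°) = (-0.5000, -0.8660); from cell (2,7)
  next x-line at t=1.3400, next y-line at t=0.7390; Δt_x=2.0000, Δt_y=1.1547
    y: enter (2,6) at t=0.7390
    x: enter (1,6) at t=1.3400
    y: enter (1,5) at t=1.8937
    y: enter (1,4) at t=3.0484 ← occupied
  → r_3 = 3.0484
beam 4: φ=45°, α=285°
  dir = (cos 285°, sin 285°) = (0.2588, -0.9659); from cell (2,7)
  next x-line at t=1.2750, next y-line at t=0.6626; Δt_x=3.8637, Δt_y=1.0353
    y: enter (2,6) at t=0.6626
    x: enter (3,6) at t=1.2750
    y: enter (3,5) at t=1.6979
    y: enter (3,4) at t=2.7331
    y: enter (3,3) at t=3.7684 ← occupied
  → r_4 = 3.7684
beam 5: φ=90°, α=330°
  dir = (cos 330°, sin 330°) = (0.8660, -0.5000); from cell (2,7)
  next x-line at t=0.3811, next y-line at t=1.2800; Δt_x=1.1547, Δt_y=2.0000
    x: enter (3,7) at t=0.3811 ← occupied
  → r_5 = 0.3811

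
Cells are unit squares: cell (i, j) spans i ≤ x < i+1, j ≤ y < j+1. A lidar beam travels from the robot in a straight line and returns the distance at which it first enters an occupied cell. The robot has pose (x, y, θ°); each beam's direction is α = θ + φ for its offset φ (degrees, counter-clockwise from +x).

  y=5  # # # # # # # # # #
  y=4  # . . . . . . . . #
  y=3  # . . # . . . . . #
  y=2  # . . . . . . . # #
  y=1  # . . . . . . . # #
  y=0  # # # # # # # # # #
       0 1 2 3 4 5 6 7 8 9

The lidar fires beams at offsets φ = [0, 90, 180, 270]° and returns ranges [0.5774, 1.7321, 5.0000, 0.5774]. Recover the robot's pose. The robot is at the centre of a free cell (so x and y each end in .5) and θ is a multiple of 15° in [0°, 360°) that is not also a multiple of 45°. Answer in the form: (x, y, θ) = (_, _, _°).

The pose lattice has 29·16 = 464 candidates. Test each by forward raycasting.
  (7.5, 2.5, 120°): beam 1 = 2.8868 ≠ 0.5774 ✗
  (6.5, 1.5, 60°): beam 1 = 4.0415 ≠ 0.5774 ✗
  (1.5, 4.5, 150°): beam 2 = 1.0000 ≠ 1.7321 ✗
  (6.5, 4.5, 75°): beam 1 = 0.5176 ≠ 0.5774 ✗
  …
  (8.5, 3.5, 30°): r_1=0.5774, r_2=1.7321, r_3=5.0000, r_4=0.5774 — all match ✓
No second candidate reproduces the full scan.

(x, y, θ) = (8.5, 3.5, 30°)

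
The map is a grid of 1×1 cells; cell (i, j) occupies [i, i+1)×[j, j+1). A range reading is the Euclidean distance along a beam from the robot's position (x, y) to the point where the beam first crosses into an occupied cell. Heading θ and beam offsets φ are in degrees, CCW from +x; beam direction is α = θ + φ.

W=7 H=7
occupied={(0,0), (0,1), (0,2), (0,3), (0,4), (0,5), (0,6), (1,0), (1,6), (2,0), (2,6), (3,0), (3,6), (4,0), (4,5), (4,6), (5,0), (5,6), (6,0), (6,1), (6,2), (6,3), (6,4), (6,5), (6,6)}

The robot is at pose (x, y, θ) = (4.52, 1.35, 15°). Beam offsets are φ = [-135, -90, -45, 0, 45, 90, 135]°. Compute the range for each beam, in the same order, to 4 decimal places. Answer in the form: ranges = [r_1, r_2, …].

ranges = [0.4041, 0.3623, 0.7000, 1.5322, 2.9600, 4.8140, 4.0645]

beam 1: φ=-135°, α=240°
  cosα=-0.5000 sinα=-0.8660 | (4,1) | tMaxX 1.0400 tMaxY 0.4041 | tΔX 2.0000 tΔY 1.1547
    t=0.4041 [y] (4,0) — stop
  → r_1 = 0.4041
beam 2: φ=-90°, α=285°
  cosα=0.2588 sinα=-0.9659 | (4,1) | tMaxX 1.8546 tMaxY 0.3623 | tΔX 3.8637 tΔY 1.0353
    t=0.3623 [y] (4,0) — stop
  → r_2 = 0.3623
beam 3: φ=-45°, α=330°
  cosα=0.8660 sinα=-0.5000 | (4,1) | tMaxX 0.5543 tMaxY 0.7000 | tΔX 1.1547 tΔY 2.0000
    t=0.5543 [x] (5,1)
    t=0.7000 [y] (5,0) — stop
  → r_3 = 0.7000
beam 4: φ=0°, α=15°
  cosα=0.9659 sinα=0.2588 | (4,1) | tMaxX 0.4969 tMaxY 2.5114 | tΔX 1.0353 tΔY 3.8637
    t=0.4969 [x] (5,1)
    t=1.5322 [x] (6,1) — stop
  → r_4 = 1.5322
beam 5: φ=45°, α=60°
  cosα=0.5000 sinα=0.8660 | (4,1) | tMaxX 0.9600 tMaxY 0.7506 | tΔX 2.0000 tΔY 1.1547
    t=0.7506 [y] (4,2)
    t=0.9600 [x] (5,2)
    t=1.9053 [y] (5,3)
    t=2.9600 [x] (6,3) — stop
  → r_5 = 2.9600
beam 6: φ=90°, α=105°
  cosα=-0.2588 sinα=0.9659 | (4,1) | tMaxX 2.0091 tMaxY 0.6729 | tΔX 3.8637 tΔY 1.0353
    t=0.6729 [y] (4,2)
    t=1.7082 [y] (4,3)
    t=2.0091 [x] (3,3)
    t=2.7435 [y] (3,4)
    t=3.7788 [y] (3,5)
    t=4.8140 [y] (3,6) — stop
  → r_6 = 4.8140
beam 7: φ=135°, α=150°
  cosα=-0.8660 sinα=0.5000 | (4,1) | tMaxX 0.6004 tMaxY 1.3000 | tΔX 1.1547 tΔY 2.0000
    t=0.6004 [x] (3,1)
    t=1.3000 [y] (3,2)
    t=1.7551 [x] (2,2)
    t=2.9098 [x] (1,2)
    t=3.3000 [y] (1,3)
    t=4.0645 [x] (0,3) — stop
  → r_7 = 4.0645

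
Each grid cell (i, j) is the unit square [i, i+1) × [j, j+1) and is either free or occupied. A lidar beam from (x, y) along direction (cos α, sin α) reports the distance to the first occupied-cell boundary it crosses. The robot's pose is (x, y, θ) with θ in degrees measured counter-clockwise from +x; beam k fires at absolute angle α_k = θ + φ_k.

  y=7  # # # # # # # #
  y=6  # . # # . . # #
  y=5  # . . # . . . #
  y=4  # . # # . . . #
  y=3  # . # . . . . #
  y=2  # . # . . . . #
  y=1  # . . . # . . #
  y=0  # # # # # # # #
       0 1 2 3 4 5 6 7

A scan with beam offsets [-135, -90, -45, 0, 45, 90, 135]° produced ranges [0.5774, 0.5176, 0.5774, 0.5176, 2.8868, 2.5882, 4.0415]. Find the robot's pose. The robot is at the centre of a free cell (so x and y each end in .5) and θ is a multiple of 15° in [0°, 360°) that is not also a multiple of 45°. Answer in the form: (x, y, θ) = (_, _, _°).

The pose lattice has 27·16 = 432 candidates. Test each by forward raycasting.
  (4.5, 4.5, 75°): beam 1 = 4.0415 ≠ 0.5774 ✗
  (1.5, 2.5, 255°): beam 1 = 1.0000 ≠ 0.5774 ✗
  (2.5, 5.5, 165°): beam 4 = 1.5529 ≠ 0.5176 ✗
  …
  (6.5, 5.5, 105°): r_1=0.5774, r_2=0.5176, r_3=0.5774, r_4=0.5176, r_5=2.8868, r_6=2.5882, r_7=4.0415 — all match ✓
Unique over the lattice → pose = (6.5, 5.5, 105°).

(x, y, θ) = (6.5, 5.5, 105°)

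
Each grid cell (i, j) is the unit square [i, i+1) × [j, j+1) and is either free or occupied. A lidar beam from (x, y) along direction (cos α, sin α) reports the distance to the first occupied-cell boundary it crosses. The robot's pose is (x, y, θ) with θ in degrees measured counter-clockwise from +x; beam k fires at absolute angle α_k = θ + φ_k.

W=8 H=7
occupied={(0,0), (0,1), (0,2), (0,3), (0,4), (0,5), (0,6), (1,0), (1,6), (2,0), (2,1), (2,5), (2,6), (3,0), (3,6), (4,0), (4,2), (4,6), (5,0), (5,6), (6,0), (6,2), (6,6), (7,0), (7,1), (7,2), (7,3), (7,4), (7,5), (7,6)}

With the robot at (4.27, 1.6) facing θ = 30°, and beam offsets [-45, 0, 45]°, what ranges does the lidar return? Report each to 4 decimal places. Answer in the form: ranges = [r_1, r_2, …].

beam 1: φ=-45°, α=345°
  cosα=0.9659 sinα=-0.2588 | (4,1) | tMaxX 0.7558 tMaxY 2.3182 | tΔX 1.0353 tΔY 3.8637
    t=0.7558 [x] (5,1)
    t=1.7910 [x] (6,1)
    t=2.3182 [y] (6,0) — stop
  → r_1 = 2.3182
beam 2: φ=0°, α=30°
  cosα=0.8660 sinα=0.5000 | (4,1) | tMaxX 0.8429 tMaxY 0.8000 | tΔX 1.1547 tΔY 2.0000
    t=0.8000 [y] (4,2) — stop
  → r_2 = 0.8000
beam 3: φ=45°, α=75°
  cosα=0.2588 sinα=0.9659 | (4,1) | tMaxX 2.8205 tMaxY 0.4141 | tΔX 3.8637 tΔY 1.0353
    t=0.4141 [y] (4,2) — stop
  → r_3 = 0.4141

ranges = [2.3182, 0.8000, 0.4141]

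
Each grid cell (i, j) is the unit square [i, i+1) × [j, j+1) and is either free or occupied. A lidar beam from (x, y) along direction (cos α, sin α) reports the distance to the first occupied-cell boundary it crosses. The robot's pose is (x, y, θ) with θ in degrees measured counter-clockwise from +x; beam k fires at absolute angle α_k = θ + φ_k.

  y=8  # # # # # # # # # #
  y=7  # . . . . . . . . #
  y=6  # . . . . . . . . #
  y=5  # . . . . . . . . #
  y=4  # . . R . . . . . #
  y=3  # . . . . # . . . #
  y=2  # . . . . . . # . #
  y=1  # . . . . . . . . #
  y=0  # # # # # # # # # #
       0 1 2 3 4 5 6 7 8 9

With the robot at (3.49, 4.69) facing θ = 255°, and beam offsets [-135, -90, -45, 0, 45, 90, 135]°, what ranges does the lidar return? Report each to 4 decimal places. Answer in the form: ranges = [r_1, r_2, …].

ranges = [3.8221, 2.5778, 2.8752, 3.8202, 4.2608, 5.7044, 6.3624]

beam 1: φ=-135°, α=120°
  cosα=-0.5000 sinα=0.8660 | (3,4) | tMaxX 0.9800 tMaxY 0.3580 | tΔX 2.0000 tΔY 1.1547
    t=0.3580 [y] (3,5)
    t=0.9800 [x] (2,5)
    t=1.5127 [y] (2,6)
    t=2.6674 [y] (2,7)
    t=2.9800 [x] (1,7)
    t=3.8221 [y] (1,8) — stop
  → r_1 = 3.8221
beam 2: φ=-90°, α=165°
  cosα=-0.9659 sinα=0.2588 | (3,4) | tMaxX 0.5073 tMaxY 1.1977 | tΔX 1.0353 tΔY 3.8637
    t=0.5073 [x] (2,4)
    t=1.1977 [y] (2,5)
    t=1.5426 [x] (1,5)
    t=2.5778 [x] (0,5) — stop
  → r_2 = 2.5778
beam 3: φ=-45°, α=210°
  cosα=-0.8660 sinα=-0.5000 | (3,4) | tMaxX 0.5658 tMaxY 1.3800 | tΔX 1.1547 tΔY 2.0000
    t=0.5658 [x] (2,4)
    t=1.3800 [y] (2,3)
    t=1.7205 [x] (1,3)
    t=2.8752 [x] (0,3) — stop
  → r_3 = 2.8752
beam 4: φ=0°, α=255°
  cosα=-0.2588 sinα=-0.9659 | (3,4) | tMaxX 1.8932 tMaxY 0.7143 | tΔX 3.8637 tΔY 1.0353
    t=0.7143 [y] (3,3)
    t=1.7496 [y] (3,2)
    t=1.8932 [x] (2,2)
    t=2.7849 [y] (2,1)
    t=3.8202 [y] (2,0) — stop
  → r_4 = 3.8202
beam 5: φ=45°, α=300°
  cosα=0.5000 sinα=-0.8660 | (3,4) | tMaxX 1.0200 tMaxY 0.7967 | tΔX 2.0000 tΔY 1.1547
    t=0.7967 [y] (3,3)
    t=1.0200 [x] (4,3)
    t=1.9514 [y] (4,2)
    t=3.0200 [x] (5,2)
    t=3.1061 [y] (5,1)
    t=4.2608 [y] (5,0) — stop
  → r_5 = 4.2608
beam 6: φ=90°, α=345°
  cosα=0.9659 sinα=-0.2588 | (3,4) | tMaxX 0.5280 tMaxY 2.6660 | tΔX 1.0353 tΔY 3.8637
    t=0.5280 [x] (4,4)
    t=1.5633 [x] (5,4)
    t=2.5985 [x] (6,4)
    t=2.6660 [y] (6,3)
    t=3.6338 [x] (7,3)
    t=4.6691 [x] (8,3)
    t=5.7044 [x] (9,3) — stop
  → r_6 = 5.7044
beam 7: φ=135°, α=30°
  cosα=0.8660 sinα=0.5000 | (3,4) | tMaxX 0.5889 tMaxY 0.6200 | tΔX 1.1547 tΔY 2.0000
    t=0.5889 [x] (4,4)
    t=0.6200 [y] (4,5)
    t=1.7436 [x] (5,5)
    t=2.6200 [y] (5,6)
    t=2.8983 [x] (6,6)
    t=4.0530 [x] (7,6)
    t=4.6200 [y] (7,7)
    t=5.2077 [x] (8,7)
    t=6.3624 [x] (9,7) — stop
  → r_7 = 6.3624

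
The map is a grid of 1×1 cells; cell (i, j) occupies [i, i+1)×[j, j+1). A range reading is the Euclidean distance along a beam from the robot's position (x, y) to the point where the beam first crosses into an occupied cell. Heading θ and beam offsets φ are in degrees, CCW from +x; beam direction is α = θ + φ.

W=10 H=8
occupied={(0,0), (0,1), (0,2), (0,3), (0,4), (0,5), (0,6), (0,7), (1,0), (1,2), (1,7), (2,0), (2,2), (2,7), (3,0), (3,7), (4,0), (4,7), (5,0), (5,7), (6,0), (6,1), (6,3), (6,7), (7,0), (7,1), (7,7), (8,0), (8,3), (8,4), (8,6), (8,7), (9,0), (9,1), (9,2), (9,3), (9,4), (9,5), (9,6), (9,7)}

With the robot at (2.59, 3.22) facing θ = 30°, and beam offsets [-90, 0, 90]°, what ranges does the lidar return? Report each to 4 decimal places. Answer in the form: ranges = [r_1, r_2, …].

beam 1: φ=-90°, α=300°
  cosα=0.5000 sinα=-0.8660 | (2,3) | tMaxX 0.8200 tMaxY 0.2540 | tΔX 2.0000 tΔY 1.1547
    t=0.2540 [y] (2,2) — stop
  → r_1 = 0.2540
beam 2: φ=0°, α=30°
  cosα=0.8660 sinα=0.5000 | (2,3) | tMaxX 0.4734 tMaxY 1.5600 | tΔX 1.1547 tΔY 2.0000
    t=0.4734 [x] (3,3)
    t=1.5600 [y] (3,4)
    t=1.6281 [x] (4,4)
    t=2.7828 [x] (5,4)
    t=3.5600 [y] (5,5)
    t=3.9375 [x] (6,5)
    t=5.0922 [x] (7,5)
    t=5.5600 [y] (7,6)
    t=6.2469 [x] (8,6) — stop
  → r_2 = 6.2469
beam 3: φ=90°, α=120°
  cosα=-0.5000 sinα=0.8660 | (2,3) | tMaxX 1.1800 tMaxY 0.9007 | tΔX 2.0000 tΔY 1.1547
    t=0.9007 [y] (2,4)
    t=1.1800 [x] (1,4)
    t=2.0554 [y] (1,5)
    t=3.1800 [x] (0,5) — stop
  → r_3 = 3.1800

ranges = [0.2540, 6.2469, 3.1800]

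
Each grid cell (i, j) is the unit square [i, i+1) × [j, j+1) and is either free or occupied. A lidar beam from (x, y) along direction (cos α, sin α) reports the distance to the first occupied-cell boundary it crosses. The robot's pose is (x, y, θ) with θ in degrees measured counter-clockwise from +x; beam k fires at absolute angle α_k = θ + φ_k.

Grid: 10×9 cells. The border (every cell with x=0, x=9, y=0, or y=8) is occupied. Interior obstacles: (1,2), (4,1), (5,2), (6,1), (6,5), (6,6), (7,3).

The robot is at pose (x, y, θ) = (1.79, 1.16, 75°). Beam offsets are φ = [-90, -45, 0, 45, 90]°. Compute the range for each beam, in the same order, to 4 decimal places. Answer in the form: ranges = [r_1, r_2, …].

beam 1: φ=-90°, α=345°
  dir = (cos 345°, sin 345°) = (0.9659, -0.2588); from cell (1,1)
  next x-line at t=0.2174, next y-line at t=0.6182; Δt_x=1.0353, Δt_y=3.8637
    x: enter (2,1) at t=0.2174
    y: enter (2,0) at t=0.6182 ← occupied
  → r_1 = 0.6182
beam 2: φ=-45°, α=30°
  dir = (cos 30°, sin 30°) = (0.8660, 0.5000); from cell (1,1)
  next x-line at t=0.2425, next y-line at t=1.6800; Δt_x=1.1547, Δt_y=2.0000
    x: enter (2,1) at t=0.2425
    x: enter (3,1) at t=1.3972
    y: enter (3,2) at t=1.6800
    x: enter (4,2) at t=2.5519
    y: enter (4,3) at t=3.6800
    x: enter (5,3) at t=3.7066
    x: enter (6,3) at t=4.8613
    y: enter (6,4) at t=5.6800
    x: enter (7,4) at t=6.0160
    x: enter (8,4) at t=7.1707
    y: enter (8,5) at t=7.6800
    x: enter (9,5) at t=8.3254 ← occupied
  → r_2 = 8.3254
beam 3: φ=0°, α=75°
  dir = (cos 75°, sin 75°) = (0.2588, 0.9659); from cell (1,1)
  next x-line at t=0.8114, next y-line at t=0.8696; Δt_x=3.8637, Δt_y=1.0353
    x: enter (2,1) at t=0.8114
    y: enter (2,2) at t=0.8696
    y: enter (2,3) at t=1.9049
    y: enter (2,4) at t=2.9402
    y: enter (2,5) at t=3.9755
    x: enter (3,5) at t=4.6751
    y: enter (3,6) at t=5.0107
    y: enter (3,7) at t=6.0460
    y: enter (3,8) at t=7.0813 ← occupied
  → r_3 = 7.0813
beam 4: φ=45°, α=120°
  dir = (cos 120°, sin 120°) = (-0.5000, 0.8660); from cell (1,1)
  next x-line at t=1.5800, next y-line at t=0.9699; Δt_x=2.0000, Δt_y=1.1547
    y: enter (1,2) at t=0.9699 ← occupied
  → r_4 = 0.9699
beam 5: φ=90°, α=165°
  dir = (cos 165°, sin 165°) = (-0.9659, 0.2588); from cell (1,1)
  next x-line at t=0.8179, next y-line at t=3.2455; Δt_x=1.0353, Δt_y=3.8637
    x: enter (0,1) at t=0.8179 ← occupied
  → r_5 = 0.8179

ranges = [0.6182, 8.3254, 7.0813, 0.9699, 0.8179]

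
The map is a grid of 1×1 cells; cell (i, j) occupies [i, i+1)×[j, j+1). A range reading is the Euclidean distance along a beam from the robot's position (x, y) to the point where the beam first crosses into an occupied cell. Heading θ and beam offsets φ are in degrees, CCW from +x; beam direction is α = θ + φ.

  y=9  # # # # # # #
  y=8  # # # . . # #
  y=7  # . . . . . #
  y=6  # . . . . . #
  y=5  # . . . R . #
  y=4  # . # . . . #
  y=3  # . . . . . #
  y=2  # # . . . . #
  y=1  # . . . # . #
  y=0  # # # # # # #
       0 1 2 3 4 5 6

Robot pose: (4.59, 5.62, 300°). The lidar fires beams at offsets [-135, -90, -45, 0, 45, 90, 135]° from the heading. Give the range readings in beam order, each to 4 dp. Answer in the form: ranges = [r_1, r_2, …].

ranges = [3.7166, 1.8360, 4.7830, 2.8200, 1.4597, 1.6281, 2.4640]

beam 1: φ=-135°, α=165°
  dir = (cos 165°, sin 165°) = (-0.9659, 0.2588); from cell (4,5)
  next x-line at t=0.6108, next y-line at t=1.4682; Δt_x=1.0353, Δt_y=3.8637
    x: enter (3,5) at t=0.6108
    y: enter (3,6) at t=1.4682
    x: enter (2,6) at t=1.6461
    x: enter (1,6) at t=2.6814
    x: enter (0,6) at t=3.7166 ← occupied
  → r_1 = 3.7166
beam 2: φ=-90°, α=210°
  dir = (cos 210°, sin 210°) = (-0.8660, -0.5000); from cell (4,5)
  next x-line at t=0.6813, next y-line at t=1.2400; Δt_x=1.1547, Δt_y=2.0000
    x: enter (3,5) at t=0.6813
    y: enter (3,4) at t=1.2400
    x: enter (2,4) at t=1.8360 ← occupied
  → r_2 = 1.8360
beam 3: φ=-45°, α=255°
  dir = (cos 255°, sin 255°) = (-0.2588, -0.9659); from cell (4,5)
  next x-line at t=2.2796, next y-line at t=0.6419; Δt_x=3.8637, Δt_y=1.0353
    y: enter (4,4) at t=0.6419
    y: enter (4,3) at t=1.6771
    x: enter (3,3) at t=2.2796
    y: enter (3,2) at t=2.7124
    y: enter (3,1) at t=3.7477
    y: enter (3,0) at t=4.7830 ← occupied
  → r_3 = 4.7830
beam 4: φ=0°, α=300°
  dir = (cos 300°, sin 300°) = (0.5000, -0.8660); from cell (4,5)
  next x-line at t=0.8200, next y-line at t=0.7159; Δt_x=2.0000, Δt_y=1.1547
    y: enter (4,4) at t=0.7159
    x: enter (5,4) at t=0.8200
    y: enter (5,3) at t=1.8706
    x: enter (6,3) at t=2.8200 ← occupied
  → r_4 = 2.8200
beam 5: φ=45°, α=345°
  dir = (cos 345°, sin 345°) = (0.9659, -0.2588); from cell (4,5)
  next x-line at t=0.4245, next y-line at t=2.3955; Δt_x=1.0353, Δt_y=3.8637
    x: enter (5,5) at t=0.4245
    x: enter (6,5) at t=1.4597 ← occupied
  → r_5 = 1.4597
beam 6: φ=90°, α=30°
  dir = (cos 30°, sin 30°) = (0.8660, 0.5000); from cell (4,5)
  next x-line at t=0.4734, next y-line at t=0.7600; Δt_x=1.1547, Δt_y=2.0000
    x: enter (5,5) at t=0.4734
    y: enter (5,6) at t=0.7600
    x: enter (6,6) at t=1.6281 ← occupied
  → r_6 = 1.6281
beam 7: φ=135°, α=75°
  dir = (cos 75°, sin 75°) = (0.2588, 0.9659); from cell (4,5)
  next x-line at t=1.5841, next y-line at t=0.3934; Δt_x=3.8637, Δt_y=1.0353
    y: enter (4,6) at t=0.3934
    y: enter (4,7) at t=1.4287
    x: enter (5,7) at t=1.5841
    y: enter (5,8) at t=2.4640 ← occupied
  → r_7 = 2.4640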